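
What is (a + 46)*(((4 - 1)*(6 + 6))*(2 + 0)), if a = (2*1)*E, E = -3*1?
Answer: 2880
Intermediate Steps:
E = -3
a = -6 (a = (2*1)*(-3) = 2*(-3) = -6)
(a + 46)*(((4 - 1)*(6 + 6))*(2 + 0)) = (-6 + 46)*(((4 - 1)*(6 + 6))*(2 + 0)) = 40*((3*12)*2) = 40*(36*2) = 40*72 = 2880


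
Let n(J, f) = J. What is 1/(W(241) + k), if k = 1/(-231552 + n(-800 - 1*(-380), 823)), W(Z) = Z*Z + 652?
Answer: 231972/13624411475 ≈ 1.7026e-5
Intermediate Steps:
W(Z) = 652 + Z² (W(Z) = Z² + 652 = 652 + Z²)
k = -1/231972 (k = 1/(-231552 + (-800 - 1*(-380))) = 1/(-231552 + (-800 + 380)) = 1/(-231552 - 420) = 1/(-231972) = -1/231972 ≈ -4.3109e-6)
1/(W(241) + k) = 1/((652 + 241²) - 1/231972) = 1/((652 + 58081) - 1/231972) = 1/(58733 - 1/231972) = 1/(13624411475/231972) = 231972/13624411475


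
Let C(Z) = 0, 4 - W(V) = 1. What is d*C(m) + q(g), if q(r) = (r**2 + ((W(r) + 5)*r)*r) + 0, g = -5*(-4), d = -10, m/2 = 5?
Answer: 3600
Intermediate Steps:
m = 10 (m = 2*5 = 10)
W(V) = 3 (W(V) = 4 - 1*1 = 4 - 1 = 3)
g = 20
q(r) = 9*r**2 (q(r) = (r**2 + ((3 + 5)*r)*r) + 0 = (r**2 + (8*r)*r) + 0 = (r**2 + 8*r**2) + 0 = 9*r**2 + 0 = 9*r**2)
d*C(m) + q(g) = -10*0 + 9*20**2 = 0 + 9*400 = 0 + 3600 = 3600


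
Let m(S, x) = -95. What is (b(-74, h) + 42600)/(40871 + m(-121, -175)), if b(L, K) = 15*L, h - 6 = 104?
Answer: 6915/6796 ≈ 1.0175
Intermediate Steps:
h = 110 (h = 6 + 104 = 110)
(b(-74, h) + 42600)/(40871 + m(-121, -175)) = (15*(-74) + 42600)/(40871 - 95) = (-1110 + 42600)/40776 = 41490*(1/40776) = 6915/6796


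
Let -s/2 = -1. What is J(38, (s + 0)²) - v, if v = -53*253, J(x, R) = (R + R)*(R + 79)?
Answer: 14073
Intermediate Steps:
s = 2 (s = -2*(-1) = 2)
J(x, R) = 2*R*(79 + R) (J(x, R) = (2*R)*(79 + R) = 2*R*(79 + R))
v = -13409
J(38, (s + 0)²) - v = 2*(2 + 0)²*(79 + (2 + 0)²) - 1*(-13409) = 2*2²*(79 + 2²) + 13409 = 2*4*(79 + 4) + 13409 = 2*4*83 + 13409 = 664 + 13409 = 14073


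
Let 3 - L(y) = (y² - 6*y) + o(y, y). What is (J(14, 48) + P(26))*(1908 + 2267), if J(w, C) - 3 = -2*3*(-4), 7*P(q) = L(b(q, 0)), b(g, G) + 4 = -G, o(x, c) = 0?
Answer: 634600/7 ≈ 90657.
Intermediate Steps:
b(g, G) = -4 - G
L(y) = 3 - y² + 6*y (L(y) = 3 - ((y² - 6*y) + 0) = 3 - (y² - 6*y) = 3 + (-y² + 6*y) = 3 - y² + 6*y)
P(q) = -37/7 (P(q) = (3 - (-4 - 1*0)² + 6*(-4 - 1*0))/7 = (3 - (-4 + 0)² + 6*(-4 + 0))/7 = (3 - 1*(-4)² + 6*(-4))/7 = (3 - 1*16 - 24)/7 = (3 - 16 - 24)/7 = (⅐)*(-37) = -37/7)
J(w, C) = 27 (J(w, C) = 3 - 2*3*(-4) = 3 - 6*(-4) = 3 + 24 = 27)
(J(14, 48) + P(26))*(1908 + 2267) = (27 - 37/7)*(1908 + 2267) = (152/7)*4175 = 634600/7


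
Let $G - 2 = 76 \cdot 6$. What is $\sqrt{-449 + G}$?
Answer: $3$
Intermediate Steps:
$G = 458$ ($G = 2 + 76 \cdot 6 = 2 + 456 = 458$)
$\sqrt{-449 + G} = \sqrt{-449 + 458} = \sqrt{9} = 3$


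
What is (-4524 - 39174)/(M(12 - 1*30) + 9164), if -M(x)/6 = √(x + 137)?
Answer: -100112118/20993653 - 65547*√119/20993653 ≈ -4.8027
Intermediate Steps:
M(x) = -6*√(137 + x) (M(x) = -6*√(x + 137) = -6*√(137 + x))
(-4524 - 39174)/(M(12 - 1*30) + 9164) = (-4524 - 39174)/(-6*√(137 + (12 - 1*30)) + 9164) = -43698/(-6*√(137 + (12 - 30)) + 9164) = -43698/(-6*√(137 - 18) + 9164) = -43698/(-6*√119 + 9164) = -43698/(9164 - 6*√119)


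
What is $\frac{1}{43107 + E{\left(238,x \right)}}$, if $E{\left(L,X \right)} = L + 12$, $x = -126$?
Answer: $\frac{1}{43357} \approx 2.3064 \cdot 10^{-5}$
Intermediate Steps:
$E{\left(L,X \right)} = 12 + L$
$\frac{1}{43107 + E{\left(238,x \right)}} = \frac{1}{43107 + \left(12 + 238\right)} = \frac{1}{43107 + 250} = \frac{1}{43357}$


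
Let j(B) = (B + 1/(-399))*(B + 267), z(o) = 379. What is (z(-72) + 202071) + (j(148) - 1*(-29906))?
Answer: 117216209/399 ≈ 2.9378e+5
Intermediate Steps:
j(B) = (267 + B)*(-1/399 + B) (j(B) = (B - 1/399)*(267 + B) = (-1/399 + B)*(267 + B) = (267 + B)*(-1/399 + B))
(z(-72) + 202071) + (j(148) - 1*(-29906)) = (379 + 202071) + ((-89/133 + 148² + (106532/399)*148) - 1*(-29906)) = 202450 + ((-89/133 + 21904 + 15766736/399) + 29906) = 202450 + (24506165/399 + 29906) = 202450 + 36438659/399 = 117216209/399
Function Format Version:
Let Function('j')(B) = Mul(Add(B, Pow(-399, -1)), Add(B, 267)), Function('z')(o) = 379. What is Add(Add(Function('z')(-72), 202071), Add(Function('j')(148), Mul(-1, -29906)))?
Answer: Rational(117216209, 399) ≈ 2.9378e+5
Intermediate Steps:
Function('j')(B) = Mul(Add(267, B), Add(Rational(-1, 399), B)) (Function('j')(B) = Mul(Add(B, Rational(-1, 399)), Add(267, B)) = Mul(Add(Rational(-1, 399), B), Add(267, B)) = Mul(Add(267, B), Add(Rational(-1, 399), B)))
Add(Add(Function('z')(-72), 202071), Add(Function('j')(148), Mul(-1, -29906))) = Add(Add(379, 202071), Add(Add(Rational(-89, 133), Pow(148, 2), Mul(Rational(106532, 399), 148)), Mul(-1, -29906))) = Add(202450, Add(Add(Rational(-89, 133), 21904, Rational(15766736, 399)), 29906)) = Add(202450, Add(Rational(24506165, 399), 29906)) = Add(202450, Rational(36438659, 399)) = Rational(117216209, 399)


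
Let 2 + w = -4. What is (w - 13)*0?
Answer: 0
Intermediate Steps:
w = -6 (w = -2 - 4 = -6)
(w - 13)*0 = (-6 - 13)*0 = -19*0 = 0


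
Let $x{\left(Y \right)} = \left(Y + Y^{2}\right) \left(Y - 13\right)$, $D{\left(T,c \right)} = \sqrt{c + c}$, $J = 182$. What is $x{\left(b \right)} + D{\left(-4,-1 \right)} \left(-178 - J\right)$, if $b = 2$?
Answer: $-66 - 360 i \sqrt{2} \approx -66.0 - 509.12 i$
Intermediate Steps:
$D{\left(T,c \right)} = \sqrt{2} \sqrt{c}$ ($D{\left(T,c \right)} = \sqrt{2 c} = \sqrt{2} \sqrt{c}$)
$x{\left(Y \right)} = \left(-13 + Y\right) \left(Y + Y^{2}\right)$ ($x{\left(Y \right)} = \left(Y + Y^{2}\right) \left(-13 + Y\right) = \left(-13 + Y\right) \left(Y + Y^{2}\right)$)
$x{\left(b \right)} + D{\left(-4,-1 \right)} \left(-178 - J\right) = 2 \left(-13 + 2^{2} - 24\right) + \sqrt{2} \sqrt{-1} \left(-178 - 182\right) = 2 \left(-13 + 4 - 24\right) + \sqrt{2} i \left(-178 - 182\right) = 2 \left(-33\right) + i \sqrt{2} \left(-360\right) = -66 - 360 i \sqrt{2}$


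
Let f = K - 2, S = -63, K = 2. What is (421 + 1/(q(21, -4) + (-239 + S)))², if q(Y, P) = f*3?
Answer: 16164833881/91204 ≈ 1.7724e+5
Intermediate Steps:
f = 0 (f = 2 - 2 = 0)
q(Y, P) = 0 (q(Y, P) = 0*3 = 0)
(421 + 1/(q(21, -4) + (-239 + S)))² = (421 + 1/(0 + (-239 - 63)))² = (421 + 1/(0 - 302))² = (421 + 1/(-302))² = (421 - 1/302)² = (127141/302)² = 16164833881/91204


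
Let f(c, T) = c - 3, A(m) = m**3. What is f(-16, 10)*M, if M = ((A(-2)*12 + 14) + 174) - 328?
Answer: 4484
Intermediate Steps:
f(c, T) = -3 + c
M = -236 (M = (((-2)**3*12 + 14) + 174) - 328 = ((-8*12 + 14) + 174) - 328 = ((-96 + 14) + 174) - 328 = (-82 + 174) - 328 = 92 - 328 = -236)
f(-16, 10)*M = (-3 - 16)*(-236) = -19*(-236) = 4484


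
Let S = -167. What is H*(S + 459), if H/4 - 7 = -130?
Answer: -143664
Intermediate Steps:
H = -492 (H = 28 + 4*(-130) = 28 - 520 = -492)
H*(S + 459) = -492*(-167 + 459) = -492*292 = -143664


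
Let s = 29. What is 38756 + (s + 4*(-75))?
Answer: 38485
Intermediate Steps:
38756 + (s + 4*(-75)) = 38756 + (29 + 4*(-75)) = 38756 + (29 - 300) = 38756 - 271 = 38485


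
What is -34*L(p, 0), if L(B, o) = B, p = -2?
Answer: 68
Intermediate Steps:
-34*L(p, 0) = -34*(-2) = 68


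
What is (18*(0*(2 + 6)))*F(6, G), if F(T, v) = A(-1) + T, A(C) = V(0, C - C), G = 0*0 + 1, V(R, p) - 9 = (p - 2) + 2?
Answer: 0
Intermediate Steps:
V(R, p) = 9 + p (V(R, p) = 9 + ((p - 2) + 2) = 9 + ((-2 + p) + 2) = 9 + p)
G = 1 (G = 0 + 1 = 1)
A(C) = 9 (A(C) = 9 + (C - C) = 9 + 0 = 9)
F(T, v) = 9 + T
(18*(0*(2 + 6)))*F(6, G) = (18*(0*(2 + 6)))*(9 + 6) = (18*(0*8))*15 = (18*0)*15 = 0*15 = 0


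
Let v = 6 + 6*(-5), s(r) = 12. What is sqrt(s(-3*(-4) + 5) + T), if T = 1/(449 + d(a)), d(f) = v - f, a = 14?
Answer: sqrt(2027463)/411 ≈ 3.4645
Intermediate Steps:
v = -24 (v = 6 - 30 = -24)
d(f) = -24 - f
T = 1/411 (T = 1/(449 + (-24 - 1*14)) = 1/(449 + (-24 - 14)) = 1/(449 - 38) = 1/411 ≈ 0.0024331)
sqrt(s(-3*(-4) + 5) + T) = sqrt(12 + 1/411) = sqrt(4933/411) = sqrt(2027463)/411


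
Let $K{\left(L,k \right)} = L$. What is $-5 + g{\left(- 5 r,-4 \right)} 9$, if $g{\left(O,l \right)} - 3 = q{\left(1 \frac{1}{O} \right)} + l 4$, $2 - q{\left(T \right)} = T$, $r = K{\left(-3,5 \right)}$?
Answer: $- \frac{523}{5} \approx -104.6$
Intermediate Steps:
$r = -3$
$q{\left(T \right)} = 2 - T$
$g{\left(O,l \right)} = 5 - \frac{1}{O} + 4 l$ ($g{\left(O,l \right)} = 3 + \left(\left(2 - 1 \frac{1}{O}\right) + l 4\right) = 3 + \left(\left(2 - \frac{1}{O}\right) + 4 l\right) = 3 + \left(2 - \frac{1}{O} + 4 l\right) = 5 - \frac{1}{O} + 4 l$)
$-5 + g{\left(- 5 r,-4 \right)} 9 = -5 + \left(5 - \frac{1}{\left(-5\right) \left(-3\right)} + 4 \left(-4\right)\right) 9 = -5 + \left(5 - \frac{1}{15} - 16\right) 9 = -5 - \frac{498}{5} = - \frac{523}{5}$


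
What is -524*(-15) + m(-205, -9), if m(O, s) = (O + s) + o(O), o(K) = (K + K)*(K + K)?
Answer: 175746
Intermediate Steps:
o(K) = 4*K² (o(K) = (2*K)*(2*K) = 4*K²)
m(O, s) = O + s + 4*O² (m(O, s) = (O + s) + 4*O² = O + s + 4*O²)
-524*(-15) + m(-205, -9) = -524*(-15) + (-205 - 9 + 4*(-205)²) = 7860 + (-205 - 9 + 4*42025) = 7860 + (-205 - 9 + 168100) = 7860 + 167886 = 175746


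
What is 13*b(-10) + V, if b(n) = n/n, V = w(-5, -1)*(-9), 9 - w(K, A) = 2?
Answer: -50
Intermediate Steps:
w(K, A) = 7 (w(K, A) = 9 - 1*2 = 9 - 2 = 7)
V = -63 (V = 7*(-9) = -63)
b(n) = 1
13*b(-10) + V = 13*1 - 63 = 13 - 63 = -50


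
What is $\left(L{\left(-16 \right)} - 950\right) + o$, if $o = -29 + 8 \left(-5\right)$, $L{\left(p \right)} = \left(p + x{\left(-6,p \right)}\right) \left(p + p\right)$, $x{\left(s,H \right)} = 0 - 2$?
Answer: $-443$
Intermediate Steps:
$x{\left(s,H \right)} = -2$
$L{\left(p \right)} = 2 p \left(-2 + p\right)$ ($L{\left(p \right)} = \left(p - 2\right) \left(p + p\right) = \left(-2 + p\right) 2 p = 2 p \left(-2 + p\right)$)
$o = -69$ ($o = -29 - 40 = -69$)
$\left(L{\left(-16 \right)} - 950\right) + o = \left(2 \left(-16\right) \left(-2 - 16\right) - 950\right) - 69 = \left(2 \left(-16\right) \left(-18\right) - 950\right) - 69 = \left(576 - 950\right) - 69 = -374 - 69 = -443$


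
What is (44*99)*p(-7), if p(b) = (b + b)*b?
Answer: 426888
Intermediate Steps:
p(b) = 2*b**2 (p(b) = (2*b)*b = 2*b**2)
(44*99)*p(-7) = (44*99)*(2*(-7)**2) = 4356*(2*49) = 4356*98 = 426888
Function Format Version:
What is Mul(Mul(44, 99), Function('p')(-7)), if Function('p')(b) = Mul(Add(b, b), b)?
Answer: 426888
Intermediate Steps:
Function('p')(b) = Mul(2, Pow(b, 2)) (Function('p')(b) = Mul(Mul(2, b), b) = Mul(2, Pow(b, 2)))
Mul(Mul(44, 99), Function('p')(-7)) = Mul(Mul(44, 99), Mul(2, Pow(-7, 2))) = Mul(4356, Mul(2, 49)) = Mul(4356, 98) = 426888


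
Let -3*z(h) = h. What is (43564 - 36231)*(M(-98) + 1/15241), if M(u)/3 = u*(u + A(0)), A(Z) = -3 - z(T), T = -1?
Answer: 3329621048709/15241 ≈ 2.1846e+8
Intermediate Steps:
z(h) = -h/3
A(Z) = -10/3 (A(Z) = -3 - (-1)*(-1)/3 = -3 - 1*⅓ = -3 - ⅓ = -10/3)
M(u) = 3*u*(-10/3 + u) (M(u) = 3*(u*(u - 10/3)) = 3*(u*(-10/3 + u)) = 3*u*(-10/3 + u))
(43564 - 36231)*(M(-98) + 1/15241) = (43564 - 36231)*(-98*(-10 + 3*(-98)) + 1/15241) = 7333*(-98*(-10 - 294) + 1/15241) = 7333*(-98*(-304) + 1/15241) = 7333*(29792 + 1/15241) = 7333*(454059873/15241) = 3329621048709/15241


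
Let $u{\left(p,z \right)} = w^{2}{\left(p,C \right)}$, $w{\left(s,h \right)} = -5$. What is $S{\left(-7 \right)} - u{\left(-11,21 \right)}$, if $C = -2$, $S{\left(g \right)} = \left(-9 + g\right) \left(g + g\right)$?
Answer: $199$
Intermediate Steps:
$S{\left(g \right)} = 2 g \left(-9 + g\right)$ ($S{\left(g \right)} = \left(-9 + g\right) 2 g = 2 g \left(-9 + g\right)$)
$u{\left(p,z \right)} = 25$ ($u{\left(p,z \right)} = \left(-5\right)^{2} = 25$)
$S{\left(-7 \right)} - u{\left(-11,21 \right)} = 2 \left(-7\right) \left(-9 - 7\right) - 25 = 2 \left(-7\right) \left(-16\right) - 25 = 224 - 25 = 199$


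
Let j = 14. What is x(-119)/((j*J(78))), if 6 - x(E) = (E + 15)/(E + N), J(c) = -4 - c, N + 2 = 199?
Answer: -11/1722 ≈ -0.0063879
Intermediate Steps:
N = 197 (N = -2 + 199 = 197)
x(E) = 6 - (15 + E)/(197 + E) (x(E) = 6 - (E + 15)/(E + 197) = 6 - (15 + E)/(197 + E))
x(-119)/((j*J(78))) = ((1167 + 5*(-119))/(197 - 119))/((14*(-4 - 1*78))) = ((1167 - 595)/78)/((14*(-4 - 78))) = ((1/78)*572)/((14*(-82))) = (22/3)/(-1148) = (22/3)*(-1/1148) = -11/1722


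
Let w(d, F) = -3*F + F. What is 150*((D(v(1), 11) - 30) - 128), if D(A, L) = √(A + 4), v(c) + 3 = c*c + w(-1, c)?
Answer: -23700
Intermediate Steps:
w(d, F) = -2*F
v(c) = -3 + c² - 2*c (v(c) = -3 + (c*c - 2*c) = -3 + (c² - 2*c) = -3 + c² - 2*c)
D(A, L) = √(4 + A)
150*((D(v(1), 11) - 30) - 128) = 150*((√(4 + (-3 + 1² - 2*1)) - 30) - 128) = 150*((√(4 + (-3 + 1 - 2)) - 30) - 128) = 150*((√(4 - 4) - 30) - 128) = 150*((√0 - 30) - 128) = 150*((0 - 30) - 128) = 150*(-30 - 128) = 150*(-158) = -23700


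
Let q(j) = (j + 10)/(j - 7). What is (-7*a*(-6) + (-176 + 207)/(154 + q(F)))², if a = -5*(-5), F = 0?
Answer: 1258024694689/1140624 ≈ 1.1029e+6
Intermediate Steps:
a = 25
q(j) = (10 + j)/(-7 + j)
(-7*a*(-6) + (-176 + 207)/(154 + q(F)))² = (-7*25*(-6) + (-176 + 207)/(154 + (10 + 0)/(-7 + 0)))² = (-175*(-6) + 31/(154 + 10/(-7)))² = (1050 + 31/(154 - ⅐*10))² = (1050 + 31/(154 - 10/7))² = (1050 + 31/(1068/7))² = (1050 + 31*(7/1068))² = (1050 + 217/1068)² = (1121617/1068)² = 1258024694689/1140624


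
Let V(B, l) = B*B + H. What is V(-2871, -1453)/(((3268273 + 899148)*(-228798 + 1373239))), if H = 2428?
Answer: 8245069/4769367456661 ≈ 1.7288e-6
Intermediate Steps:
V(B, l) = 2428 + B² (V(B, l) = B*B + 2428 = B² + 2428 = 2428 + B²)
V(-2871, -1453)/(((3268273 + 899148)*(-228798 + 1373239))) = (2428 + (-2871)²)/(((3268273 + 899148)*(-228798 + 1373239))) = (2428 + 8242641)/((4167421*1144441)) = 8245069/4769367456661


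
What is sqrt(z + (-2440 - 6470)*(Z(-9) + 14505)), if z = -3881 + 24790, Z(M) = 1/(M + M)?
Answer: I*sqrt(129218146) ≈ 11367.0*I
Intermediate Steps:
Z(M) = 1/(2*M)
z = 20909
sqrt(z + (-2440 - 6470)*(Z(-9) + 14505)) = sqrt(20909 + (-2440 - 6470)*((1/2)/(-9) + 14505)) = sqrt(20909 - 8910*((1/2)*(-1/9) + 14505)) = sqrt(20909 - 8910*(-1/18 + 14505)) = sqrt(20909 - 8910*261089/18) = sqrt(20909 - 129239055) = sqrt(-129218146) = I*sqrt(129218146)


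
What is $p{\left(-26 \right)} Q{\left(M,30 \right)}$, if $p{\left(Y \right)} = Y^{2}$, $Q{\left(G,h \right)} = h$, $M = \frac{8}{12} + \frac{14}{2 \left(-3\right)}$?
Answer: $20280$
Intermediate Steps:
$M = - \frac{5}{3}$ ($M = 8 \cdot \frac{1}{12} + \frac{14}{-6} = \frac{2}{3} + 14 \left(- \frac{1}{6}\right) = \frac{2}{3} - \frac{7}{3} = - \frac{5}{3} \approx -1.6667$)
$p{\left(-26 \right)} Q{\left(M,30 \right)} = \left(-26\right)^{2} \cdot 30 = 676 \cdot 30 = 20280$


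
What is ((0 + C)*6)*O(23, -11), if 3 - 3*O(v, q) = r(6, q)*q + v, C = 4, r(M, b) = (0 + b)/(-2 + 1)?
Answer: 808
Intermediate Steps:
r(M, b) = -b (r(M, b) = b/(-1) = b*(-1) = -b)
O(v, q) = 1 - v/3 + q²/3 (O(v, q) = 1 - ((-q)*q + v)/3 = 1 - (-q² + v)/3 = 1 - (v - q²)/3 = 1 + (-v/3 + q²/3) = 1 - v/3 + q²/3)
((0 + C)*6)*O(23, -11) = ((0 + 4)*6)*(1 - ⅓*23 + (⅓)*(-11)²) = (4*6)*(1 - 23/3 + (⅓)*121) = 24*(1 - 23/3 + 121/3) = 24*(101/3) = 808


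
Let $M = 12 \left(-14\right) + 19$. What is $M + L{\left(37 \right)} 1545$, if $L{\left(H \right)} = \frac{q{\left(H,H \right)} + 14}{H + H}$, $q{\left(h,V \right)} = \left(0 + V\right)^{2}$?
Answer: $\frac{2125709}{74} \approx 28726.0$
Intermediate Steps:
$q{\left(h,V \right)} = V^{2}$
$M = -149$ ($M = -168 + 19 = -149$)
$L{\left(H \right)} = \frac{14 + H^{2}}{2 H}$ ($L{\left(H \right)} = \frac{H^{2} + 14}{H + H} = \frac{14 + H^{2}}{2 H}$)
$M + L{\left(37 \right)} 1545 = -149 + \left(\frac{1}{2} \cdot 37 + \frac{7}{37}\right) 1545 = -149 + \left(\frac{37}{2} + 7 \cdot \frac{1}{37}\right) 1545 = -149 + \left(\frac{37}{2} + \frac{7}{37}\right) 1545 = -149 + \frac{1383}{74} \cdot 1545 = -149 + \frac{2136735}{74} = \frac{2125709}{74}$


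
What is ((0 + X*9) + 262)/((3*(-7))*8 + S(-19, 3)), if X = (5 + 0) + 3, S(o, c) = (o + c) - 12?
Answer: -167/98 ≈ -1.7041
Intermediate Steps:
S(o, c) = -12 + c + o (S(o, c) = (c + o) - 12 = -12 + c + o)
X = 8 (X = 5 + 3 = 8)
((0 + X*9) + 262)/((3*(-7))*8 + S(-19, 3)) = ((0 + 8*9) + 262)/((3*(-7))*8 + (-12 + 3 - 19)) = ((0 + 72) + 262)/(-21*8 - 28) = (72 + 262)/(-168 - 28) = 334/(-196) = -1/196*334 = -167/98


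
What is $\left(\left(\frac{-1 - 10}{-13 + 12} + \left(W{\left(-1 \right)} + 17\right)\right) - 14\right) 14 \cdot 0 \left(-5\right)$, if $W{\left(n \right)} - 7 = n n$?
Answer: $0$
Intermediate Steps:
$W{\left(n \right)} = 7 + n^{2}$ ($W{\left(n \right)} = 7 + n n = 7 + n^{2}$)
$\left(\left(\frac{-1 - 10}{-13 + 12} + \left(W{\left(-1 \right)} + 17\right)\right) - 14\right) 14 \cdot 0 \left(-5\right) = \left(\left(\frac{-1 - 10}{-13 + 12} + \left(\left(7 + \left(-1\right)^{2}\right) + 17\right)\right) - 14\right) 14 \cdot 0 \left(-5\right) = \left(\left(- \frac{11}{-1} + \left(\left(7 + 1\right) + 17\right)\right) - 14\right) 14 \cdot 0 = \left(\left(\left(-11\right) \left(-1\right) + \left(8 + 17\right)\right) - 14\right) 14 \cdot 0 = \left(\left(11 + 25\right) - 14\right) 14 \cdot 0 = \left(36 - 14\right) 14 \cdot 0 = 22 \cdot 14 \cdot 0 = 308 \cdot 0 = 0$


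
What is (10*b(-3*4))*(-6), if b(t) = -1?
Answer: 60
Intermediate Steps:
(10*b(-3*4))*(-6) = (10*(-1))*(-6) = -10*(-6) = 60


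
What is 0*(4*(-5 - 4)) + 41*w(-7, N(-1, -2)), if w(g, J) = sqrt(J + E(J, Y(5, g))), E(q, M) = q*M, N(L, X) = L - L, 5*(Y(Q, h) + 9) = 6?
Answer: 0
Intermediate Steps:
Y(Q, h) = -39/5 (Y(Q, h) = -9 + (1/5)*6 = -9 + 6/5 = -39/5)
N(L, X) = 0
E(q, M) = M*q
w(g, J) = sqrt(170)*sqrt(-J)/5 (w(g, J) = sqrt(J - 39*J/5) = sqrt(-34*J/5) = sqrt(170)*sqrt(-J)/5)
0*(4*(-5 - 4)) + 41*w(-7, N(-1, -2)) = 0*(4*(-5 - 4)) + 41*(sqrt(170)*sqrt(-1*0)/5) = 0*(4*(-9)) + 41*(sqrt(170)*sqrt(0)/5) = 0*(-36) + 41*((1/5)*sqrt(170)*0) = 0 + 41*0 = 0 + 0 = 0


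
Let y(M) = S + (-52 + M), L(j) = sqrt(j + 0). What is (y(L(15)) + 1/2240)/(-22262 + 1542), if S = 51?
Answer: 2239/46412800 - sqrt(15)/20720 ≈ -0.00013868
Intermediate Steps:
L(j) = sqrt(j)
y(M) = -1 + M (y(M) = 51 + (-52 + M) = -1 + M)
(y(L(15)) + 1/2240)/(-22262 + 1542) = ((-1 + sqrt(15)) + 1/2240)/(-22262 + 1542) = ((-1 + sqrt(15)) + 1/2240)/(-20720) = (-2239/2240 + sqrt(15))*(-1/20720) = 2239/46412800 - sqrt(15)/20720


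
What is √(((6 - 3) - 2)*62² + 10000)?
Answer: 2*√3461 ≈ 117.66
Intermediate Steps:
√(((6 - 3) - 2)*62² + 10000) = √((3 - 2)*3844 + 10000) = √(1*3844 + 10000) = √(3844 + 10000) = √13844 = 2*√3461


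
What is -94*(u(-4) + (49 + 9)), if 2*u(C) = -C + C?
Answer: -5452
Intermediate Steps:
u(C) = 0 (u(C) = (-C + C)/2 = (½)*0 = 0)
-94*(u(-4) + (49 + 9)) = -94*(0 + (49 + 9)) = -94*(0 + 58) = -94*58 = -5452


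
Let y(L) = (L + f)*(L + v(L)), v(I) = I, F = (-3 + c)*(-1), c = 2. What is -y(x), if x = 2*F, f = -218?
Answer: 864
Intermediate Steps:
F = 1 (F = (-3 + 2)*(-1) = -1*(-1) = 1)
x = 2 (x = 2*1 = 2)
y(L) = 2*L*(-218 + L) (y(L) = (L - 218)*(L + L) = (-218 + L)*(2*L) = 2*L*(-218 + L))
-y(x) = -2*2*(-218 + 2) = -2*2*(-216) = -1*(-864) = 864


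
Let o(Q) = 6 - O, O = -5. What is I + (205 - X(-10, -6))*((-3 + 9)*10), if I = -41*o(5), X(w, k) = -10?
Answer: 12449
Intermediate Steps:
o(Q) = 11 (o(Q) = 6 - 1*(-5) = 6 + 5 = 11)
I = -451 (I = -41*11 = -451)
I + (205 - X(-10, -6))*((-3 + 9)*10) = -451 + (205 - 1*(-10))*((-3 + 9)*10) = -451 + (205 + 10)*(6*10) = -451 + 215*60 = -451 + 12900 = 12449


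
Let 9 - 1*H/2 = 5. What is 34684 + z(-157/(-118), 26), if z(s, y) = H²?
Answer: 34748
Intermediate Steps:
H = 8 (H = 18 - 2*5 = 18 - 10 = 8)
z(s, y) = 64 (z(s, y) = 8² = 64)
34684 + z(-157/(-118), 26) = 34684 + 64 = 34748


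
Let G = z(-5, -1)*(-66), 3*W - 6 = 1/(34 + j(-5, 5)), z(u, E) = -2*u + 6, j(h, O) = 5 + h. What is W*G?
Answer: -36080/17 ≈ -2122.4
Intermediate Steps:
z(u, E) = 6 - 2*u
W = 205/102 (W = 2 + 1/(3*(34 + (5 - 5))) = 2 + 1/(3*(34 + 0)) = 2 + (1/3)/34 = 2 + (1/3)*(1/34) = 2 + 1/102 = 205/102 ≈ 2.0098)
G = -1056 (G = (6 - 2*(-5))*(-66) = (6 + 10)*(-66) = 16*(-66) = -1056)
W*G = (205/102)*(-1056) = -36080/17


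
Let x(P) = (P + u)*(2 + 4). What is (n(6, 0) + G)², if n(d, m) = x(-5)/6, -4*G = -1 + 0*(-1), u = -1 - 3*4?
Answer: 5041/16 ≈ 315.06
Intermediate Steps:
u = -13 (u = -1 - 12 = -13)
G = ¼ (G = -(-1 + 0*(-1))/4 = -(-1 + 0)/4 = -¼*(-1) = ¼ ≈ 0.25000)
x(P) = -78 + 6*P (x(P) = (P - 13)*(2 + 4) = (-13 + P)*6 = -78 + 6*P)
n(d, m) = -18 (n(d, m) = (-78 + 6*(-5))/6 = (-78 - 30)*(⅙) = -108*⅙ = -18)
(n(6, 0) + G)² = (-18 + ¼)² = (-71/4)² = 5041/16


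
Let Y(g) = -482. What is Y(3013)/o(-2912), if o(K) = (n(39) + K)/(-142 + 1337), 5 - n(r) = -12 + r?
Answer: 287995/1467 ≈ 196.32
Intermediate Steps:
n(r) = 17 - r (n(r) = 5 - (-12 + r) = 5 + (12 - r) = 17 - r)
o(K) = -22/1195 + K/1195 (o(K) = ((17 - 1*39) + K)/(-142 + 1337) = ((17 - 39) + K)/1195 = (-22 + K)*(1/1195) = -22/1195 + K/1195)
Y(3013)/o(-2912) = -482/(-22/1195 + (1/1195)*(-2912)) = -482/(-22/1195 - 2912/1195) = -482/(-2934/1195) = -482*(-1195/2934) = 287995/1467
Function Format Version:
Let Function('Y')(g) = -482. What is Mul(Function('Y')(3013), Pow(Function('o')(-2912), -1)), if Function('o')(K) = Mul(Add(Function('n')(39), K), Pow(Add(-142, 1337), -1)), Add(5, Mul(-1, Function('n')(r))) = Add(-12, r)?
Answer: Rational(287995, 1467) ≈ 196.32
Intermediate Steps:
Function('n')(r) = Add(17, Mul(-1, r)) (Function('n')(r) = Add(5, Mul(-1, Add(-12, r))) = Add(5, Add(12, Mul(-1, r))) = Add(17, Mul(-1, r)))
Function('o')(K) = Add(Rational(-22, 1195), Mul(Rational(1, 1195), K)) (Function('o')(K) = Mul(Add(Add(17, Mul(-1, 39)), K), Pow(Add(-142, 1337), -1)) = Mul(Add(Add(17, -39), K), Pow(1195, -1)) = Mul(Add(-22, K), Rational(1, 1195)) = Add(Rational(-22, 1195), Mul(Rational(1, 1195), K)))
Mul(Function('Y')(3013), Pow(Function('o')(-2912), -1)) = Mul(-482, Pow(Add(Rational(-22, 1195), Mul(Rational(1, 1195), -2912)), -1)) = Mul(-482, Pow(Add(Rational(-22, 1195), Rational(-2912, 1195)), -1)) = Mul(-482, Pow(Rational(-2934, 1195), -1)) = Mul(-482, Rational(-1195, 2934)) = Rational(287995, 1467)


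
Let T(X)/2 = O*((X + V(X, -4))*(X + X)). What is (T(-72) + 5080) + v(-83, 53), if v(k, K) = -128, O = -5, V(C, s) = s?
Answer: -104488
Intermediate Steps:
T(X) = -20*X*(-4 + X) (T(X) = 2*(-5*(X - 4)*(X + X)) = 2*(-5*(-4 + X)*2*X) = 2*(-10*X*(-4 + X)) = -20*X*(-4 + X))
(T(-72) + 5080) + v(-83, 53) = (20*(-72)*(4 - 1*(-72)) + 5080) - 128 = (20*(-72)*(4 + 72) + 5080) - 128 = (20*(-72)*76 + 5080) - 128 = (-109440 + 5080) - 128 = -104360 - 128 = -104488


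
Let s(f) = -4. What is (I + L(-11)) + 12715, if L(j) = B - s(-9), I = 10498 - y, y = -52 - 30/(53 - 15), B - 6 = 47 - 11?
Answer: 442924/19 ≈ 23312.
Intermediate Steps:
B = 42 (B = 6 + (47 - 11) = 6 + 36 = 42)
y = -1003/19 (y = -52 - 30/38 = -52 - 30*1/38 = -52 - 15/19 = -1003/19 ≈ -52.789)
I = 200465/19 (I = 10498 - 1*(-1003/19) = 10498 + 1003/19 = 200465/19 ≈ 10551.)
L(j) = 46 (L(j) = 42 - 1*(-4) = 42 + 4 = 46)
(I + L(-11)) + 12715 = (200465/19 + 46) + 12715 = 201339/19 + 12715 = 442924/19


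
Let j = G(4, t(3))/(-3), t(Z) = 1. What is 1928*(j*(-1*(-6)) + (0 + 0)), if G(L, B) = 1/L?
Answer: -964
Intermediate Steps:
j = -1/12 (j = 1/(4*(-3)) = (1/4)*(-1/3) = -1/12 ≈ -0.083333)
1928*(j*(-1*(-6)) + (0 + 0)) = 1928*(-(-1)*(-6)/12 + (0 + 0)) = 1928*(-1/12*6 + 0) = 1928*(-1/2 + 0) = 1928*(-1/2) = -964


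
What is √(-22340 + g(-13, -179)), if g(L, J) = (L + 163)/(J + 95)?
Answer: 11*I*√36190/14 ≈ 149.47*I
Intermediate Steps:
g(L, J) = (163 + L)/(95 + J)
√(-22340 + g(-13, -179)) = √(-22340 + (163 - 13)/(95 - 179)) = √(-22340 + 150/(-84)) = √(-22340 - 1/84*150) = √(-22340 - 25/14) = √(-312785/14) = 11*I*√36190/14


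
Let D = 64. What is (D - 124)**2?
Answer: 3600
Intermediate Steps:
(D - 124)**2 = (64 - 124)**2 = (-60)**2 = 3600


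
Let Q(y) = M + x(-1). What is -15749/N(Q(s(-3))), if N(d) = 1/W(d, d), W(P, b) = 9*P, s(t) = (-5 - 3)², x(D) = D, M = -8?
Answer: 1275669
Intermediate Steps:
s(t) = 64 (s(t) = (-8)² = 64)
Q(y) = -9 (Q(y) = -8 - 1 = -9)
N(d) = 1/(9*d)
-15749/N(Q(s(-3))) = -15749/((⅑)/(-9)) = -15749/((⅑)*(-⅑)) = -15749/(-1/81) = -15749*(-81) = 1275669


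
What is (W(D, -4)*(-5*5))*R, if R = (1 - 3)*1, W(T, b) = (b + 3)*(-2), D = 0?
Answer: 100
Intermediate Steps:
W(T, b) = -6 - 2*b (W(T, b) = (3 + b)*(-2) = -6 - 2*b)
R = -2 (R = -2*1 = -2)
(W(D, -4)*(-5*5))*R = ((-6 - 2*(-4))*(-5*5))*(-2) = ((-6 + 8)*(-25))*(-2) = (2*(-25))*(-2) = -50*(-2) = 100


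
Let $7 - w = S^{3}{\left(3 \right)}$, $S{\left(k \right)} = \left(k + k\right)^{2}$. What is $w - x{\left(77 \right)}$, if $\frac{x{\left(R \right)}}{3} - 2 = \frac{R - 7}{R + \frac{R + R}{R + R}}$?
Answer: $- \frac{606550}{13} \approx -46658.0$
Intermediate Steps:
$x{\left(R \right)} = 6 + \frac{3 \left(-7 + R\right)}{1 + R}$ ($x{\left(R \right)} = 6 + 3 \frac{R - 7}{R + \frac{R + R}{R + R}} = 6 + 3 \frac{-7 + R}{R + \frac{2 R}{2 R}} = 6 + 3 \frac{-7 + R}{R + 2 R \frac{1}{2 R}} = 6 + 3 \frac{-7 + R}{R + 1} = 6 + 3 \frac{-7 + R}{1 + R} = 6 + \frac{3 \left(-7 + R\right)}{1 + R}$)
$S{\left(k \right)} = 4 k^{2}$ ($S{\left(k \right)} = \left(2 k\right)^{2} = 4 k^{2}$)
$w = -46649$ ($w = 7 - \left(4 \cdot 3^{2}\right)^{3} = 7 - \left(4 \cdot 9\right)^{3} = 7 - 36^{3} = 7 - 46656 = -46649$)
$w - x{\left(77 \right)} = -46649 - \frac{3 \left(-5 + 3 \cdot 77\right)}{1 + 77} = -46649 - \frac{3 \left(-5 + 231\right)}{78} = -46649 - 3 \cdot \frac{1}{78} \cdot 226 = -46649 - \frac{113}{13} = - \frac{606550}{13}$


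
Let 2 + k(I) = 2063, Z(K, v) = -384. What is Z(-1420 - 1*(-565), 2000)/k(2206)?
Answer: -128/687 ≈ -0.18632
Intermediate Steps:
k(I) = 2061 (k(I) = -2 + 2063 = 2061)
Z(-1420 - 1*(-565), 2000)/k(2206) = -384/2061 = -384*1/2061 = -128/687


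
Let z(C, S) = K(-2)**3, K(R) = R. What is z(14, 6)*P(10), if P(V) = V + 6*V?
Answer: -560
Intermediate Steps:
z(C, S) = -8 (z(C, S) = (-2)**3 = -8)
P(V) = 7*V
z(14, 6)*P(10) = -56*10 = -8*70 = -560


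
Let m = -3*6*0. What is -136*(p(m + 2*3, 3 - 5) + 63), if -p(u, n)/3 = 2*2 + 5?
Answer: -4896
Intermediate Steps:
m = 0 (m = -18*0 = 0)
p(u, n) = -27 (p(u, n) = -3*(2*2 + 5) = -3*(4 + 5) = -3*9 = -27)
-136*(p(m + 2*3, 3 - 5) + 63) = -136*(-27 + 63) = -136*36 = -4896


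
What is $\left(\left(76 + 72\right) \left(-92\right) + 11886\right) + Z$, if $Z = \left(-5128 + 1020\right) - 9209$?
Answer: $-15047$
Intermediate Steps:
$Z = -13317$ ($Z = -4108 - 9209 = -13317$)
$\left(\left(76 + 72\right) \left(-92\right) + 11886\right) + Z = \left(\left(76 + 72\right) \left(-92\right) + 11886\right) - 13317 = \left(148 \left(-92\right) + 11886\right) - 13317 = \left(-13616 + 11886\right) - 13317 = -1730 - 13317 = -15047$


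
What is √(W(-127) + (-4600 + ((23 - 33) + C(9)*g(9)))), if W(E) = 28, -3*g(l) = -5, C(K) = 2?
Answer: 2*I*√10302/3 ≈ 67.666*I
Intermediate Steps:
g(l) = 5/3 (g(l) = -⅓*(-5) = 5/3)
√(W(-127) + (-4600 + ((23 - 33) + C(9)*g(9)))) = √(28 + (-4600 + ((23 - 33) + 2*(5/3)))) = √(28 + (-4600 + (-10 + 10/3))) = √(28 + (-4600 - 20/3)) = √(28 - 13820/3) = √(-13736/3) = 2*I*√10302/3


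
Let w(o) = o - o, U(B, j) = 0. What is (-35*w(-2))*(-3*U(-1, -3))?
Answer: 0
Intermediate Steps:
w(o) = 0
(-35*w(-2))*(-3*U(-1, -3)) = (-35*0)*(-3*0) = 0*0 = 0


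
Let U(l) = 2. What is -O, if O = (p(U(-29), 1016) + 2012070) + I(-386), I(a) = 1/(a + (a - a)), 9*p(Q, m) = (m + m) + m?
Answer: -2330369233/1158 ≈ -2.0124e+6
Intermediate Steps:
p(Q, m) = m/3 (p(Q, m) = ((m + m) + m)/9 = (2*m + m)/9 = (3*m)/9 = m/3)
I(a) = 1/a (I(a) = 1/(a + 0) = 1/a)
O = 2330369233/1158 (O = ((⅓)*1016 + 2012070) + 1/(-386) = (1016/3 + 2012070) - 1/386 = 6037226/3 - 1/386 = 2330369233/1158 ≈ 2.0124e+6)
-O = -1*2330369233/1158 = -2330369233/1158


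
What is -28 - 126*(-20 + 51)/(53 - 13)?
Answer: -2513/20 ≈ -125.65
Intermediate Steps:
-28 - 126*(-20 + 51)/(53 - 13) = -28 - 3906/40 = -28 - 126*31/40 = -28 - 1953/20 = -2513/20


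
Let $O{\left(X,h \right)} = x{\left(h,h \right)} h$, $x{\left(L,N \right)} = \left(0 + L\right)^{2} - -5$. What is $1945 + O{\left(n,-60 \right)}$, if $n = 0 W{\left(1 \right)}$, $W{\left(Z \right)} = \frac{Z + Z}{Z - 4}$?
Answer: $-214355$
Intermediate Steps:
$x{\left(L,N \right)} = 5 + L^{2}$ ($x{\left(L,N \right)} = L^{2} + 5 = 5 + L^{2}$)
$W{\left(Z \right)} = \frac{2 Z}{-4 + Z}$
$n = 0$ ($n = 0 \cdot 2 \cdot 1 \frac{1}{-4 + 1} = 0 \cdot 2 \cdot 1 \frac{1}{-3} = 0 \cdot 2 \cdot 1 \left(- \frac{1}{3}\right) = 0 \left(- \frac{2}{3}\right) = 0$)
$O{\left(X,h \right)} = h \left(5 + h^{2}\right)$ ($O{\left(X,h \right)} = \left(5 + h^{2}\right) h = h \left(5 + h^{2}\right)$)
$1945 + O{\left(n,-60 \right)} = 1945 - 60 \left(5 + \left(-60\right)^{2}\right) = 1945 - 60 \left(5 + 3600\right) = 1945 - 216300 = -214355$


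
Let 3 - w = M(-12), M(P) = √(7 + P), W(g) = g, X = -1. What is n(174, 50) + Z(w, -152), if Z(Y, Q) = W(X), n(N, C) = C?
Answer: 49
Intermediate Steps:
w = 3 - I*√5 (w = 3 - √(7 - 12) = 3 - √(-5) = 3 - I*√5 ≈ 3.0 - 2.2361*I)
Z(Y, Q) = -1
n(174, 50) + Z(w, -152) = 50 - 1 = 49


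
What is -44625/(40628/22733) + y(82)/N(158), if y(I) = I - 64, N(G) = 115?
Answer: -16666026153/667460 ≈ -24969.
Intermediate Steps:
y(I) = -64 + I
-44625/(40628/22733) + y(82)/N(158) = -44625/(40628/22733) + (-64 + 82)/115 = -44625/(40628*(1/22733)) + 18*(1/115) = -44625/40628/22733 + 18/115 = -44625*22733/40628 + 18/115 = -144922875/5804 + 18/115 = -16666026153/667460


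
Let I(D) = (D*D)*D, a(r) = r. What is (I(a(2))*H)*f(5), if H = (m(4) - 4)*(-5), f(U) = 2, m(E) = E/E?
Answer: 240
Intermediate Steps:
m(E) = 1
H = 15 (H = (1 - 4)*(-5) = -3*(-5) = 15)
I(D) = D³ (I(D) = D²*D = D³)
(I(a(2))*H)*f(5) = (2³*15)*2 = (8*15)*2 = 120*2 = 240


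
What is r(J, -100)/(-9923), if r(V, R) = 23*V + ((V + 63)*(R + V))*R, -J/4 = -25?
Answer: -2300/9923 ≈ -0.23178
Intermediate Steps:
J = 100 (J = -4*(-25) = 100)
r(V, R) = 23*V + R*(63 + V)*(R + V) (r(V, R) = 23*V + ((63 + V)*(R + V))*R = 23*V + R*(63 + V)*(R + V))
r(J, -100)/(-9923) = (23*100 + 63*(-100)² - 100*100² + 100*(-100)² + 63*(-100)*100)/(-9923) = (2300 + 63*10000 - 100*10000 + 100*10000 - 630000)*(-1/9923) = (2300 + 630000 - 1000000 + 1000000 - 630000)*(-1/9923) = 2300*(-1/9923) = -2300/9923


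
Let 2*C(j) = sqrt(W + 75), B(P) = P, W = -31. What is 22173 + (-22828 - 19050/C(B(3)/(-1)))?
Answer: -655 - 19050*sqrt(11)/11 ≈ -6398.8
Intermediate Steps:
C(j) = sqrt(11) (C(j) = sqrt(-31 + 75)/2 = sqrt(44)/2 = (2*sqrt(11))/2 = sqrt(11))
22173 + (-22828 - 19050/C(B(3)/(-1))) = 22173 + (-22828 - 19050*sqrt(11)/11) = -655 - 19050*sqrt(11)/11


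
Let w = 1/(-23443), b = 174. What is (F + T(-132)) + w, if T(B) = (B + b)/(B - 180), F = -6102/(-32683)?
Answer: 296220739/5691679084 ≈ 0.052045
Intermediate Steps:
F = 6102/32683 (F = -6102*(-1/32683) = 6102/32683 ≈ 0.18670)
T(B) = (174 + B)/(-180 + B) (T(B) = (B + 174)/(B - 180) = (174 + B)/(-180 + B))
w = -1/23443 ≈ -4.2657e-5
(F + T(-132)) + w = (6102/32683 + (174 - 132)/(-180 - 132)) - 1/23443 = (6102/32683 + 42/(-312)) - 1/23443 = (6102/32683 - 1/312*42) - 1/23443 = (6102/32683 - 7/52) - 1/23443 = 88523/1699516 - 1/23443 = 296220739/5691679084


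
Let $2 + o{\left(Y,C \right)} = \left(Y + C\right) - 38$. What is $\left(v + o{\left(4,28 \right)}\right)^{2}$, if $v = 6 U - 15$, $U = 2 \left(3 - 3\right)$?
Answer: $529$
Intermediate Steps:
$U = 0$ ($U = 2 \cdot 0 = 0$)
$o{\left(Y,C \right)} = -40 + C + Y$ ($o{\left(Y,C \right)} = -2 - \left(38 - C - Y\right) = -2 + \left(-38 + C + Y\right) = -40 + C + Y$)
$v = -15$ ($v = 6 \cdot 0 - 15 = 0 - 15 = -15$)
$\left(v + o{\left(4,28 \right)}\right)^{2} = \left(-15 + \left(-40 + 28 + 4\right)\right)^{2} = \left(-15 - 8\right)^{2} = \left(-23\right)^{2} = 529$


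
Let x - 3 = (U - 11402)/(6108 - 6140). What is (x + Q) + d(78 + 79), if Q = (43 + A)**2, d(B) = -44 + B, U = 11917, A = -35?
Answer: 5245/32 ≈ 163.91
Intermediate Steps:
x = -419/32 (x = 3 + (11917 - 11402)/(6108 - 6140) = 3 + 515/(-32) = 3 + 515*(-1/32) = 3 - 515/32 = -419/32 ≈ -13.094)
Q = 64 (Q = (43 - 35)**2 = 8**2 = 64)
(x + Q) + d(78 + 79) = (-419/32 + 64) + (-44 + (78 + 79)) = 1629/32 + (-44 + 157) = 1629/32 + 113 = 5245/32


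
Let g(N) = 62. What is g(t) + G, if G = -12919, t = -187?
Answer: -12857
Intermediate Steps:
g(t) + G = 62 - 12919 = -12857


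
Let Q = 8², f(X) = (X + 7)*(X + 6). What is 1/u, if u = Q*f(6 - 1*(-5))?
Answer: 1/19584 ≈ 5.1062e-5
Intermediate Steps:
f(X) = (6 + X)*(7 + X) (f(X) = (7 + X)*(6 + X) = (6 + X)*(7 + X))
Q = 64
u = 19584 (u = 64*(42 + (6 - 1*(-5))² + 13*(6 - 1*(-5))) = 64*(42 + (6 + 5)² + 13*(6 + 5)) = 64*(42 + 11² + 13*11) = 64*(42 + 121 + 143) = 64*306 = 19584)
1/u = 1/19584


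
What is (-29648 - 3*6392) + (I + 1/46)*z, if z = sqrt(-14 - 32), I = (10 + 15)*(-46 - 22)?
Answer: -48824 - 78199*I*sqrt(46)/46 ≈ -48824.0 - 11530.0*I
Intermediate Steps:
I = -1700 (I = 25*(-68) = -1700)
z = I*sqrt(46) (z = sqrt(-46) = I*sqrt(46) ≈ 6.7823*I)
(-29648 - 3*6392) + (I + 1/46)*z = (-29648 - 3*6392) + (-1700 + 1/46)*(I*sqrt(46)) = (-29648 - 19176) + (-1700 + 1/46)*(I*sqrt(46)) = -48824 - 78199*I*sqrt(46)/46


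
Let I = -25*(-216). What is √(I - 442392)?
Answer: 16*I*√1707 ≈ 661.05*I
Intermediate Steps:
I = 5400
√(I - 442392) = √(5400 - 442392) = √(-436992) = 16*I*√1707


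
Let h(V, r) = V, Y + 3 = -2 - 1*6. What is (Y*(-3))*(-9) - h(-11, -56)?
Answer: -286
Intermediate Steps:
Y = -11 (Y = -3 + (-2 - 1*6) = -3 + (-2 - 6) = -3 - 8 = -11)
(Y*(-3))*(-9) - h(-11, -56) = -11*(-3)*(-9) - 1*(-11) = 33*(-9) + 11 = -297 + 11 = -286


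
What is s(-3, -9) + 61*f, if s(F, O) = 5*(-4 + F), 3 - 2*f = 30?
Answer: -1717/2 ≈ -858.50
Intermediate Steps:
f = -27/2 (f = 3/2 - ½*30 = 3/2 - 15 = -27/2 ≈ -13.500)
s(F, O) = -20 + 5*F
s(-3, -9) + 61*f = (-20 + 5*(-3)) + 61*(-27/2) = (-20 - 15) - 1647/2 = -35 - 1647/2 = -1717/2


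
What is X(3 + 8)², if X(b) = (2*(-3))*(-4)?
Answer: 576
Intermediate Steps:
X(b) = 24 (X(b) = -6*(-4) = 24)
X(3 + 8)² = 24² = 576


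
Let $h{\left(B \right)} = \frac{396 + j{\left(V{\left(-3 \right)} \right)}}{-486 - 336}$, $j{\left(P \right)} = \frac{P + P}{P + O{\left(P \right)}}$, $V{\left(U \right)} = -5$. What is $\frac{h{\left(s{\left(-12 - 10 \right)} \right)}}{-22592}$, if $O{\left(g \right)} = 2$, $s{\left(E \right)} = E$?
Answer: $\frac{599}{27855936} \approx 2.1503 \cdot 10^{-5}$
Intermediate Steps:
$j{\left(P \right)} = \frac{2 P}{2 + P}$ ($j{\left(P \right)} = \frac{P + P}{P + 2} = \frac{2 P}{2 + P}$)
$h{\left(B \right)} = - \frac{599}{1233}$ ($h{\left(B \right)} = \frac{396 + 2 \left(-5\right) \frac{1}{2 - 5}}{-486 - 336} = \frac{396 + 2 \left(-5\right) \frac{1}{-3}}{-822} = \left(396 + 2 \left(-5\right) \left(- \frac{1}{3}\right)\right) \left(- \frac{1}{822}\right) = \left(396 + \frac{10}{3}\right) \left(- \frac{1}{822}\right) = \frac{1198}{3} \left(- \frac{1}{822}\right) = - \frac{599}{1233}$)
$\frac{h{\left(s{\left(-12 - 10 \right)} \right)}}{-22592} = - \frac{599}{1233 \left(-22592\right)} = \left(- \frac{599}{1233}\right) \left(- \frac{1}{22592}\right) = \frac{599}{27855936}$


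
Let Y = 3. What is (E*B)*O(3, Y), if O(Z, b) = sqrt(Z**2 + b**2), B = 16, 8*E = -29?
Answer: -174*sqrt(2) ≈ -246.07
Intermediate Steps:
E = -29/8 (E = (1/8)*(-29) = -29/8 ≈ -3.6250)
(E*B)*O(3, Y) = (-29/8*16)*sqrt(3**2 + 3**2) = -58*sqrt(9 + 9) = -174*sqrt(2)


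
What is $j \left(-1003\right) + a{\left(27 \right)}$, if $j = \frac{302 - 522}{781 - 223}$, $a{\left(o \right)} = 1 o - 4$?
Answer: $\frac{116747}{279} \approx 418.45$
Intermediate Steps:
$a{\left(o \right)} = -4 + o$ ($a{\left(o \right)} = o - 4 = -4 + o$)
$j = - \frac{110}{279}$ ($j = - \frac{220}{558} = \left(-220\right) \frac{1}{558} = - \frac{110}{279} \approx -0.39427$)
$j \left(-1003\right) + a{\left(27 \right)} = \left(- \frac{110}{279}\right) \left(-1003\right) + \left(-4 + 27\right) = \frac{110330}{279} + 23 = \frac{116747}{279}$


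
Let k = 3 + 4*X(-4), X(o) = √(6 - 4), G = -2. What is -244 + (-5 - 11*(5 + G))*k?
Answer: -358 - 152*√2 ≈ -572.96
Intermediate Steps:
X(o) = √2
k = 3 + 4*√2 ≈ 8.6569
-244 + (-5 - 11*(5 + G))*k = -244 + (-5 - 11*(5 - 2))*(3 + 4*√2) = -244 + (-5 - 11*3)*(3 + 4*√2) = -244 + (-5 - 33)*(3 + 4*√2) = -244 - 38*(3 + 4*√2) = -244 + (-114 - 152*√2) = -358 - 152*√2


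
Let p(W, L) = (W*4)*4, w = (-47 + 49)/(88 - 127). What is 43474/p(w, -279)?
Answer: -847743/16 ≈ -52984.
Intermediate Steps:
w = -2/39 (w = 2/(-39) = 2*(-1/39) = -2/39 ≈ -0.051282)
p(W, L) = 16*W (p(W, L) = (4*W)*4 = 16*W)
43474/p(w, -279) = 43474/((16*(-2/39))) = 43474/(-32/39) = 43474*(-39/32) = -847743/16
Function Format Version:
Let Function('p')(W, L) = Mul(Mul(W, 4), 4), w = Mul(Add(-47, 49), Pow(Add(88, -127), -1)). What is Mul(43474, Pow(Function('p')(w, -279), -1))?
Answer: Rational(-847743, 16) ≈ -52984.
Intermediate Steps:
w = Rational(-2, 39) (w = Mul(2, Pow(-39, -1)) = Mul(2, Rational(-1, 39)) = Rational(-2, 39) ≈ -0.051282)
Function('p')(W, L) = Mul(16, W) (Function('p')(W, L) = Mul(Mul(4, W), 4) = Mul(16, W))
Mul(43474, Pow(Function('p')(w, -279), -1)) = Mul(43474, Pow(Mul(16, Rational(-2, 39)), -1)) = Mul(43474, Pow(Rational(-32, 39), -1)) = Mul(43474, Rational(-39, 32)) = Rational(-847743, 16)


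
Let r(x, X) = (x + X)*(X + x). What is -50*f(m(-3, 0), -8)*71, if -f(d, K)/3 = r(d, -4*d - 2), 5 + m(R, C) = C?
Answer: 1799850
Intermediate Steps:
m(R, C) = -5 + C
r(x, X) = (X + x)² (r(x, X) = (X + x)*(X + x) = (X + x)²)
f(d, K) = -3*(-2 - 3*d)² (f(d, K) = -3*((-4*d - 2) + d)² = -3*((-2 - 4*d) + d)² = -3*(-2 - 3*d)²)
-50*f(m(-3, 0), -8)*71 = -(-150)*(2 + 3*(-5 + 0))²*71 = -(-150)*(2 + 3*(-5))²*71 = -(-150)*(2 - 15)²*71 = -(-150)*(-13)²*71 = -(-150)*169*71 = -50*(-507)*71 = 25350*71 = 1799850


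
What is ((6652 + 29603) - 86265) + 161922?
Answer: 111912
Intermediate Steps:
((6652 + 29603) - 86265) + 161922 = (36255 - 86265) + 161922 = -50010 + 161922 = 111912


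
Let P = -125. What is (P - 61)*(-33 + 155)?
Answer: -22692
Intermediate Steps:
(P - 61)*(-33 + 155) = (-125 - 61)*(-33 + 155) = -186*122 = -22692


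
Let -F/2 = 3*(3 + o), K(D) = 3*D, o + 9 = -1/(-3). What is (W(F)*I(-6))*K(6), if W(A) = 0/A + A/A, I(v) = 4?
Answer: 72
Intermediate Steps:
o = -26/3 (o = -9 - 1/(-3) = -9 - 1*(-⅓) = -9 + ⅓ = -26/3 ≈ -8.6667)
F = 34 (F = -6*(3 - 26/3) = -6*(-17)/3 = -2*(-17) = 34)
W(A) = 1 (W(A) = 0 + 1 = 1)
(W(F)*I(-6))*K(6) = (1*4)*(3*6) = 4*18 = 72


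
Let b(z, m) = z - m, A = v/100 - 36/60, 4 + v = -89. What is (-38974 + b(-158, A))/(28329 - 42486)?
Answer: 434783/157300 ≈ 2.7640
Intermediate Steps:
v = -93 (v = -4 - 89 = -93)
A = -153/100 (A = -93/100 - 36/60 = -93*1/100 - 36*1/60 = -93/100 - ⅗ = -153/100 ≈ -1.5300)
(-38974 + b(-158, A))/(28329 - 42486) = (-38974 + (-158 - 1*(-153/100)))/(28329 - 42486) = (-38974 + (-158 + 153/100))/(-14157) = (-38974 - 15647/100)*(-1/14157) = -3913047/100*(-1/14157) = 434783/157300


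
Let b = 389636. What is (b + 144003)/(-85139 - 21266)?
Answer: -533639/106405 ≈ -5.0152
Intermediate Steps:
(b + 144003)/(-85139 - 21266) = (389636 + 144003)/(-85139 - 21266) = 533639/(-106405) = 533639*(-1/106405) = -533639/106405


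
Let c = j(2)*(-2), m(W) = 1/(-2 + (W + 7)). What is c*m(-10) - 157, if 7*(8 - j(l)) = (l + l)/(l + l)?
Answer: -1077/7 ≈ -153.86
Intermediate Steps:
j(l) = 55/7 (j(l) = 8 - (l + l)/(7*(l + l)) = 8 - 2*l/(7*(2*l)) = 8 - 2*l*1/(2*l)/7 = 8 - ⅐*1 = 8 - ⅐ = 55/7)
m(W) = 1/(5 + W) (m(W) = 1/(-2 + (7 + W)) = 1/(5 + W))
c = -110/7 (c = (55/7)*(-2) = -110/7 ≈ -15.714)
c*m(-10) - 157 = -110/(7*(5 - 10)) - 157 = -110/7/(-5) - 157 = -110/7*(-⅕) - 157 = 22/7 - 157 = -1077/7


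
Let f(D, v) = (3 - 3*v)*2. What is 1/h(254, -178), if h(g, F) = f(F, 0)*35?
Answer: 1/210 ≈ 0.0047619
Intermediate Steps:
f(D, v) = 6 - 6*v
h(g, F) = 210 (h(g, F) = (6 - 6*0)*35 = (6 + 0)*35 = 6*35 = 210)
1/h(254, -178) = 1/210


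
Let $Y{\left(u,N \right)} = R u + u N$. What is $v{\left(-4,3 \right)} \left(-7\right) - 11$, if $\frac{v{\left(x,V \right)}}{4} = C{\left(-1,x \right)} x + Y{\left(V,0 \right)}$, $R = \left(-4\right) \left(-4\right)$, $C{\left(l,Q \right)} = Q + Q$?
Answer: $-2251$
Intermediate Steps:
$C{\left(l,Q \right)} = 2 Q$
$R = 16$
$Y{\left(u,N \right)} = 16 u + N u$ ($Y{\left(u,N \right)} = 16 u + u N = 16 u + N u$)
$v{\left(x,V \right)} = 8 x^{2} + 64 V$ ($v{\left(x,V \right)} = 4 \left(2 x x + V \left(16 + 0\right)\right) = 4 \left(2 x^{2} + V 16\right) = 4 \left(2 x^{2} + 16 V\right) = 8 x^{2} + 64 V$)
$v{\left(-4,3 \right)} \left(-7\right) - 11 = \left(8 \left(-4\right)^{2} + 64 \cdot 3\right) \left(-7\right) - 11 = \left(8 \cdot 16 + 192\right) \left(-7\right) - 11 = \left(128 + 192\right) \left(-7\right) - 11 = 320 \left(-7\right) - 11 = -2240 - 11 = -2251$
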